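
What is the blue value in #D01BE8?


Color: #D01BE8
R = D0 = 208
G = 1B = 27
B = E8 = 232
Blue = 232


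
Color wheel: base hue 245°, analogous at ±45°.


Base hue: 245°
Left analog: (245 - 45) mod 360 = 200°
Right analog: (245 + 45) mod 360 = 290°
Analogous hues = 200° and 290°


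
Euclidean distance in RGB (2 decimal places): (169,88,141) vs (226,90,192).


d = √[(R₁-R₂)² + (G₁-G₂)² + (B₁-B₂)²]
d = √[(169-226)² + (88-90)² + (141-192)²]
d = √[3249 + 4 + 2601]
d = √5854
d ≈ 76.51


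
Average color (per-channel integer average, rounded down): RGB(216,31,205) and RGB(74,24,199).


Midpoint: each channel = ⌊(C₁+C₂)/2⌋
R: ⌊(216+74)/2⌋ = 145
G: ⌊(31+24)/2⌋ = 27
B: ⌊(205+199)/2⌋ = 202
= RGB(145, 27, 202)


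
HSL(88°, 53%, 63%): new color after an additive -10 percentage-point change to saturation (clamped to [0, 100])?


Original S = 53%
Adjustment = -10 percentage points
New S = 53 + (-10) = 43
Clamp to [0, 100] → 43
= HSL(88°, 43%, 63%)


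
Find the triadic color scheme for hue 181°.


Triadic: equally spaced at 120° intervals
H1 = 181°
H2 = (181 + 120) mod 360 = 301°
H3 = (181 + 240) mod 360 = 61°
Triadic = 181°, 301°, 61°


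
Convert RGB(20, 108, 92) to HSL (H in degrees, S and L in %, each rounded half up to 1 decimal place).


Normalize: R'=20/255≈0.0784, G'=108/255≈0.4235, B'=92/255≈0.3608
Max=108/255, Min=20/255, Δ=Max-Min=88/255
L = (Max+Min)/2 = (108+20)/510 = 128/510 = 0.25098… → L = 25.1%
L ≤ 0.5 → S = Δ/(Max+Min) = 88/(108+20) = 88/128 = 0.6875 → S = 68.8%
(the 1/255 factors cancel in S and H, so raw channel differences can be used)
Max is G' → H = 60 × ((B-R)/Δ + 2) = 60 × ((92-20)/88 + 2)
  72/88 + 2 = 0.8181… + 2 = 2.8181…
  H = 60 × 2.8181… = 169.090…° → H = 169.1°
= HSL(169.1°, 68.8%, 25.1%)


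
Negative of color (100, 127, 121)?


Invert: (255-R, 255-G, 255-B)
R: 255-100 = 155
G: 255-127 = 128
B: 255-121 = 134
= RGB(155, 128, 134)


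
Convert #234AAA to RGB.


23 → 35 (R)
4A → 74 (G)
AA → 170 (B)
= RGB(35, 74, 170)


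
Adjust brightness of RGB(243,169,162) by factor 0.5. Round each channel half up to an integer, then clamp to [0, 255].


Multiply each channel by 0.5, round half up, clamp to [0, 255]
R: 243×0.5 = 121.5 → round → 122
G: 169×0.5 = 84.5 → round → 85
B: 162×0.5 = 81
= RGB(122, 85, 81)


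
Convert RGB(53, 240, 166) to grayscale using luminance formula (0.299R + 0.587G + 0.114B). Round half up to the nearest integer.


Gray = 0.299×R + 0.587×G + 0.114×B
Gray = 0.299×53 + 0.587×240 + 0.114×166
Gray = 15.847 + 140.880 + 18.924
Gray = 175.651 → round half up → 176
Gray = 176


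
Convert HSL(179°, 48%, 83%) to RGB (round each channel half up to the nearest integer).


H=179°, S=0.48, L=0.83
C = (1-|2L-1|)×S = (1-|0.66|)×0.48 = 0.1632
H' = H/60 = 179/60 ≈ 2.9833; X = C×(1-|H' mod 2 - 1|) = 0.16048
m = L - C/2 = 0.83 - 0.0816 = 0.7484
Sector ⌊H'⌋ = 2 → (R',G',B') = (0.0, 0.1632, 0.16048)
RGB = ((R'+m)×255, (G'+m)×255, (B'+m)×255) = (190.842, 232.458, 231.7644)
Round half up → RGB(191, 232, 232)


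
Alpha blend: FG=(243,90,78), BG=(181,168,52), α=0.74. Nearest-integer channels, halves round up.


C = α×F + (1-α)×B, with 1-α = 0.26
R: 0.74×243 + 0.26×181 = 179.82 + 47.06 = 226.88 → 227
G: 0.74×90 + 0.26×168 = 66.60 + 43.68 = 110.28 → 110
B: 0.74×78 + 0.26×52 = 57.72 + 13.52 = 71.24 → 71
= RGB(227, 110, 71)


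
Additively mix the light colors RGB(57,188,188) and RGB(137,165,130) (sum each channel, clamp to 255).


Additive: each channel = min(255, C₁+C₂)
R: 57+137 = 194 → 194
G: 188+165 = 353 → 255
B: 188+130 = 318 → 255
= RGB(194, 255, 255)


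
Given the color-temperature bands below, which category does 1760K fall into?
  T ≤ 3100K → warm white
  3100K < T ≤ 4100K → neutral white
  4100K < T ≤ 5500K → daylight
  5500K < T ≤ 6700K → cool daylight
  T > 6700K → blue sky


Temperature: 1760K
1760K ≤ 3100K → warm white
Classification: warm white


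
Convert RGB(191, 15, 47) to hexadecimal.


R = 191 → BF (hex)
G = 15 → 0F (hex)
B = 47 → 2F (hex)
Hex = #BF0F2F


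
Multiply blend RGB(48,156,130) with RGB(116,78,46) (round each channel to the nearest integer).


Multiply: C = A×B/255, rounded to nearest integer
R: 48×116/255 = 5568/255 ≈ 21.835 → 22
G: 156×78/255 = 12168/255 ≈ 47.718 → 48
B: 130×46/255 = 5980/255 ≈ 23.451 → 23
= RGB(22, 48, 23)


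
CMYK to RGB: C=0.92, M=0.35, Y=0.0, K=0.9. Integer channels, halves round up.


R = 255 × (1-C) × (1-K) = 255 × 0.08 × 0.10 = 2.04 → 2
G = 255 × (1-M) × (1-K) = 255 × 0.65 × 0.10 = 16.575 → 17
B = 255 × (1-Y) × (1-K) = 255 × 1.00 × 0.10 = 25.5 → 26
= RGB(2, 17, 26)


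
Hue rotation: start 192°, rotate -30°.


New hue = (H + rotation) mod 360
New hue = (192 -30) mod 360
= 162 mod 360
= 162°


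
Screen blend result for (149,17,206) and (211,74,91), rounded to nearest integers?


Screen: C = 255 - (255-A)×(255-B)/255, rounded to nearest integer
R: 255 - (255-149)×(255-211)/255 = 255 - 4664/255 ≈ 255 - 18.290 = 236.710 → 237
G: 255 - (255-17)×(255-74)/255 = 255 - 43078/255 ≈ 255 - 168.933 = 86.067 → 86
B: 255 - (255-206)×(255-91)/255 = 255 - 8036/255 ≈ 255 - 31.514 = 223.486 → 223
= RGB(237, 86, 223)


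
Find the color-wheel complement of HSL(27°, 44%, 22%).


Complement = opposite side of color wheel = hue + 180°
H' = (27 + 180) mod 360 = 207°
S and L unchanged.
= HSL(207°, 44%, 22%)


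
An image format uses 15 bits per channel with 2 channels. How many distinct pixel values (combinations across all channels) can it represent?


Total bits = 15 bits/channel × 2 channels = 30 bits
Distinct pixel values = 2^30
= 1,073,741,824 pixel values


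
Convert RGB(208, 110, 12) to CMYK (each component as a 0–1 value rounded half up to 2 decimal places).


R'=208/255≈0.8157, G'=110/255≈0.4314, B'=12/255≈0.0471
K = 1 - max(R',G',B') = 1 - 208/255 = 47/255 = 0.18431… → 0.18
(1-R'-K)/(1-K) simplifies to (max-R)/max with max = 208:
C = (208-208)/208 = 0/208 = 0 → 0.00
M = (208-110)/208 = 98/208 = 0.47115… → 0.47
Y = (208-12)/208 = 196/208 = 0.94230… → 0.94
= CMYK(0.00, 0.47, 0.94, 0.18)


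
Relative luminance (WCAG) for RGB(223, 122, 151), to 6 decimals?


Linearize each channel (sRGB transfer function): c = v/255; c_lin = c/12.92 if c ≤ 0.04045, else ((c+0.055)/1.055)^2.4
  R: 223/255 ≈ 0.874510 > 0.04045 → ((0.874510+0.055)/1.055)^2.4 ≈ 0.737910
  G: 122/255 ≈ 0.478431 > 0.04045 → ((0.478431+0.055)/1.055)^2.4 ≈ 0.194618
  B: 151/255 ≈ 0.592157 > 0.04045 → ((0.592157+0.055)/1.055)^2.4 ≈ 0.309469
R_lin = 0.737910, G_lin = 0.194618, B_lin = 0.309469
L = 0.2126×R + 0.7152×G + 0.0722×B
L = 0.2126×0.737910 + 0.7152×0.194618 + 0.0722×0.309469
L ≈ 0.318414


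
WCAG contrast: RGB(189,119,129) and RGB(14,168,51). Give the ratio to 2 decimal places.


Linearize each sRGB channel c=v/255: c/12.92 if c ≤ 0.04045 else ((c+0.055)/1.055)^2.4
L = 0.2126×R_lin + 0.7152×G_lin + 0.0722×B_lin
Color 1 (189,119,129):
  R=189: 189/255≈0.7412 > 0.04045 → ((0.7412+0.055)/1.055)^2.4 ≈ 0.50888
  G=119: 119/255≈0.4667 > 0.04045 → ((0.4667+0.055)/1.055)^2.4 ≈ 0.18447
  B=129: 129/255≈0.5059 > 0.04045 → ((0.5059+0.055)/1.055)^2.4 ≈ 0.21953
  L1 = 0.2126×0.50888 + 0.7152×0.18447 + 0.0722×0.21953 ≈ 0.25597
Color 2 (14,168,51):
  R=14: 14/255≈0.0549 > 0.04045 → ((0.0549+0.055)/1.055)^2.4 ≈ 0.00439
  G=168: 168/255≈0.6588 > 0.04045 → ((0.6588+0.055)/1.055)^2.4 ≈ 0.39157
  B=51: 51/255≈0.2000 > 0.04045 → ((0.2000+0.055)/1.055)^2.4 ≈ 0.03310
  L2 = 0.2126×0.00439 + 0.7152×0.39157 + 0.0722×0.03310 ≈ 0.28338
Lighter = 0.28338, Darker = 0.25597
Ratio = (L_lighter + 0.05) / (L_darker + 0.05)
Ratio = (0.28338 + 0.05) / (0.25597 + 0.05) = 0.33338 / 0.30597 ≈ 1.0896
Ratio ≈ 1.09:1


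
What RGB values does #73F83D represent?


73 → 115 (R)
F8 → 248 (G)
3D → 61 (B)
= RGB(115, 248, 61)


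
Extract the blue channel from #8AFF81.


Color: #8AFF81
R = 8A = 138
G = FF = 255
B = 81 = 129
Blue = 129


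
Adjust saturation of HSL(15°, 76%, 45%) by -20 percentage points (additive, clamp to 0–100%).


Original S = 76%
Adjustment = -20 percentage points
New S = 76 + (-20) = 56
Clamp to [0, 100] → 56
= HSL(15°, 56%, 45%)


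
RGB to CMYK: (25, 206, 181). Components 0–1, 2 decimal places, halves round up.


R'=25/255≈0.0980, G'=206/255≈0.8078, B'=181/255≈0.7098
K = 1 - max(R',G',B') = 1 - 206/255 = 49/255 = 0.19215… → 0.19
(1-R'-K)/(1-K) simplifies to (max-R)/max with max = 206:
C = (206-25)/206 = 181/206 = 0.87864… → 0.88
M = (206-206)/206 = 0/206 = 0 → 0.00
Y = (206-181)/206 = 25/206 = 0.12135… → 0.12
= CMYK(0.88, 0.00, 0.12, 0.19)


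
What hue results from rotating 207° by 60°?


New hue = (H + rotation) mod 360
New hue = (207 + 60) mod 360
= 267 mod 360
= 267°


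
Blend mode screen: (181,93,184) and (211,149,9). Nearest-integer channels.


Screen: C = 255 - (255-A)×(255-B)/255, rounded to nearest integer
R: 255 - (255-181)×(255-211)/255 = 255 - 3256/255 ≈ 255 - 12.769 = 242.231 → 242
G: 255 - (255-93)×(255-149)/255 = 255 - 17172/255 ≈ 255 - 67.341 = 187.659 → 188
B: 255 - (255-184)×(255-9)/255 = 255 - 17466/255 ≈ 255 - 68.494 = 186.506 → 187
= RGB(242, 188, 187)


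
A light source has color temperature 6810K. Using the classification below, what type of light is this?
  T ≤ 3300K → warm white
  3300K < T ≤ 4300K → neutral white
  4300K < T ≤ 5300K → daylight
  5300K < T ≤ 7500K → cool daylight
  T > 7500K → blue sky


Temperature: 6810K
5300K < 6810K ≤ 7500K → cool daylight
Classification: cool daylight


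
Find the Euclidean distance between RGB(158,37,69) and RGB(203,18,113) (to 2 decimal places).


d = √[(R₁-R₂)² + (G₁-G₂)² + (B₁-B₂)²]
d = √[(158-203)² + (37-18)² + (69-113)²]
d = √[2025 + 361 + 1936]
d = √4322
d ≈ 65.74


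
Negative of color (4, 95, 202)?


Invert: (255-R, 255-G, 255-B)
R: 255-4 = 251
G: 255-95 = 160
B: 255-202 = 53
= RGB(251, 160, 53)


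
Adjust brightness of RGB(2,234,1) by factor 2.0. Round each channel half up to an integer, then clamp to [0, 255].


Multiply each channel by 2.0, round half up, clamp to [0, 255]
R: 2×2.0 = 4
G: 234×2.0 = 468 → clamp → 255
B: 1×2.0 = 2
= RGB(4, 255, 2)


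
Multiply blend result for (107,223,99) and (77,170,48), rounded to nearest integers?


Multiply: C = A×B/255, rounded to nearest integer
R: 107×77/255 = 8239/255 ≈ 32.310 → 32
G: 223×170/255 = 37910/255 ≈ 148.667 → 149
B: 99×48/255 = 4752/255 ≈ 18.635 → 19
= RGB(32, 149, 19)


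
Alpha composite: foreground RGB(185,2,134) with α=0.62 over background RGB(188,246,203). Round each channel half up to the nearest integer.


C = α×F + (1-α)×B, with 1-α = 0.38
R: 0.62×185 + 0.38×188 = 114.70 + 71.44 = 186.14 → 186
G: 0.62×2 + 0.38×246 = 1.24 + 93.48 = 94.72 → 95
B: 0.62×134 + 0.38×203 = 83.08 + 77.14 = 160.22 → 160
= RGB(186, 95, 160)


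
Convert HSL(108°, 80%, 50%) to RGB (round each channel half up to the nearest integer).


H=108°, S=0.80, L=0.50
C = (1-|2L-1|)×S = (1-|0.00|)×0.80 = 0.8
H' = H/60 = 108/60 ≈ 1.8000; X = C×(1-|H' mod 2 - 1|) = 0.16
m = L - C/2 = 0.50 - 0.4 = 0.1
Sector ⌊H'⌋ = 1 → (R',G',B') = (0.16, 0.8, 0.0)
RGB = ((R'+m)×255, (G'+m)×255, (B'+m)×255) = (66.3, 229.5, 25.5)
Round half up → RGB(66, 230, 26)


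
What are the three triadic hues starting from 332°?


Triadic: equally spaced at 120° intervals
H1 = 332°
H2 = (332 + 120) mod 360 = 92°
H3 = (332 + 240) mod 360 = 212°
Triadic = 332°, 92°, 212°


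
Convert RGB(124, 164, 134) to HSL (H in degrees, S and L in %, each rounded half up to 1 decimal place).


Normalize: R'=124/255≈0.4863, G'=164/255≈0.6431, B'=134/255≈0.5255
Max=164/255, Min=124/255, Δ=Max-Min=40/255
L = (Max+Min)/2 = (164+124)/510 = 288/510 = 0.56470… → L = 56.5%
L > 0.5 → S = Δ/(2-Max-Min) = 40/(510-164-124) = 40/222 = 0.18018… → S = 18.0%
(the 1/255 factors cancel in S and H, so raw channel differences can be used)
Max is G' → H = 60 × ((B-R)/Δ + 2) = 60 × ((134-124)/40 + 2)
  10/40 + 2 = 0.25 + 2 = 2.25
  H = 60 × 2.25 = 135° → H = 135.0°
= HSL(135.0°, 18.0%, 56.5%)


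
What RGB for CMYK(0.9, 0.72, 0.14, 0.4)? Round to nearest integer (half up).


R = 255 × (1-C) × (1-K) = 255 × 0.10 × 0.60 = 15.3 → 15
G = 255 × (1-M) × (1-K) = 255 × 0.28 × 0.60 = 42.84 → 43
B = 255 × (1-Y) × (1-K) = 255 × 0.86 × 0.60 = 131.58 → 132
= RGB(15, 43, 132)


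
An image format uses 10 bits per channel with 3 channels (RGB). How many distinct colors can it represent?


Total bits = 10 bits/channel × 3 channels = 30 bits
Distinct colors = 2^30
= 1,073,741,824 colors


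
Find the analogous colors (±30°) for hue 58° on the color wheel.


Base hue: 58°
Left analog: (58 - 30) mod 360 = 28°
Right analog: (58 + 30) mod 360 = 88°
Analogous hues = 28° and 88°


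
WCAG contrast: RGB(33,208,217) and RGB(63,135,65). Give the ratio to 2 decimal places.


Linearize each sRGB channel c=v/255: c/12.92 if c ≤ 0.04045 else ((c+0.055)/1.055)^2.4
L = 0.2126×R_lin + 0.7152×G_lin + 0.0722×B_lin
Color 1 (33,208,217):
  R=33: 33/255≈0.1294 > 0.04045 → ((0.1294+0.055)/1.055)^2.4 ≈ 0.01521
  G=208: 208/255≈0.8157 > 0.04045 → ((0.8157+0.055)/1.055)^2.4 ≈ 0.63076
  B=217: 217/255≈0.8510 > 0.04045 → ((0.8510+0.055)/1.055)^2.4 ≈ 0.69387
  L1 = 0.2126×0.01521 + 0.7152×0.63076 + 0.0722×0.69387 ≈ 0.50445
Color 2 (63,135,65):
  R=63: 63/255≈0.2471 > 0.04045 → ((0.2471+0.055)/1.055)^2.4 ≈ 0.04971
  G=135: 135/255≈0.5294 > 0.04045 → ((0.5294+0.055)/1.055)^2.4 ≈ 0.24228
  B=65: 65/255≈0.2549 > 0.04045 → ((0.2549+0.055)/1.055)^2.4 ≈ 0.05286
  L2 = 0.2126×0.04971 + 0.7152×0.24228 + 0.0722×0.05286 ≈ 0.18766
Lighter = 0.50445, Darker = 0.18766
Ratio = (L_lighter + 0.05) / (L_darker + 0.05)
Ratio = (0.50445 + 0.05) / (0.18766 + 0.05) = 0.55445 / 0.23766 ≈ 2.3329
Ratio ≈ 2.33:1


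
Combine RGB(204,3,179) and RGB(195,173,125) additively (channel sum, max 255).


Additive: each channel = min(255, C₁+C₂)
R: 204+195 = 399 → 255
G: 3+173 = 176 → 176
B: 179+125 = 304 → 255
= RGB(255, 176, 255)


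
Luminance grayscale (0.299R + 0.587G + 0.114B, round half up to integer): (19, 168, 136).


Gray = 0.299×R + 0.587×G + 0.114×B
Gray = 0.299×19 + 0.587×168 + 0.114×136
Gray = 5.681 + 98.616 + 15.504
Gray = 119.801 → round half up → 120
Gray = 120


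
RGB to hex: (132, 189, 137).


R = 132 → 84 (hex)
G = 189 → BD (hex)
B = 137 → 89 (hex)
Hex = #84BD89


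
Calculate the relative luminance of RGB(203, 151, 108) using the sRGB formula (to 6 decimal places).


Linearize each channel (sRGB transfer function): c = v/255; c_lin = c/12.92 if c ≤ 0.04045, else ((c+0.055)/1.055)^2.4
  R: 203/255 ≈ 0.796078 > 0.04045 → ((0.796078+0.055)/1.055)^2.4 ≈ 0.597202
  G: 151/255 ≈ 0.592157 > 0.04045 → ((0.592157+0.055)/1.055)^2.4 ≈ 0.309469
  B: 108/255 ≈ 0.423529 > 0.04045 → ((0.423529+0.055)/1.055)^2.4 ≈ 0.149960
R_lin = 0.597202, G_lin = 0.309469, B_lin = 0.149960
L = 0.2126×R + 0.7152×G + 0.0722×B
L = 0.2126×0.597202 + 0.7152×0.309469 + 0.0722×0.149960
L ≈ 0.359124


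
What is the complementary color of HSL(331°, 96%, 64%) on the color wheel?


Complement = opposite side of color wheel = hue + 180°
H' = (331 + 180) mod 360 = 151°
S and L unchanged.
= HSL(151°, 96%, 64%)


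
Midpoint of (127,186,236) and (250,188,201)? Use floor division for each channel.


Midpoint: each channel = ⌊(C₁+C₂)/2⌋
R: ⌊(127+250)/2⌋ = 188
G: ⌊(186+188)/2⌋ = 187
B: ⌊(236+201)/2⌋ = 218
= RGB(188, 187, 218)


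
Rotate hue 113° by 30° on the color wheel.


New hue = (H + rotation) mod 360
New hue = (113 + 30) mod 360
= 143 mod 360
= 143°


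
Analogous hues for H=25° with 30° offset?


Base hue: 25°
Left analog: (25 - 30) mod 360 = 355°
Right analog: (25 + 30) mod 360 = 55°
Analogous hues = 355° and 55°


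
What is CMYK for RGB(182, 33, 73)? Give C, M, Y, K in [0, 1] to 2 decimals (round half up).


R'=182/255≈0.7137, G'=33/255≈0.1294, B'=73/255≈0.2863
K = 1 - max(R',G',B') = 1 - 182/255 = 73/255 = 0.28627… → 0.29
(1-R'-K)/(1-K) simplifies to (max-R)/max with max = 182:
C = (182-182)/182 = 0/182 = 0 → 0.00
M = (182-33)/182 = 149/182 = 0.81868… → 0.82
Y = (182-73)/182 = 109/182 = 0.59890… → 0.60
= CMYK(0.00, 0.82, 0.60, 0.29)


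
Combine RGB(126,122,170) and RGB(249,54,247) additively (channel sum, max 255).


Additive: each channel = min(255, C₁+C₂)
R: 126+249 = 375 → 255
G: 122+54 = 176 → 176
B: 170+247 = 417 → 255
= RGB(255, 176, 255)


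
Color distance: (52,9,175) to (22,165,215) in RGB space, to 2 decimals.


d = √[(R₁-R₂)² + (G₁-G₂)² + (B₁-B₂)²]
d = √[(52-22)² + (9-165)² + (175-215)²]
d = √[900 + 24336 + 1600]
d = √26836
d ≈ 163.82


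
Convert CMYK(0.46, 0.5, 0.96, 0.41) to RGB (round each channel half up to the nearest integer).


R = 255 × (1-C) × (1-K) = 255 × 0.54 × 0.59 = 81.243 → 81
G = 255 × (1-M) × (1-K) = 255 × 0.50 × 0.59 = 75.225 → 75
B = 255 × (1-Y) × (1-K) = 255 × 0.04 × 0.59 = 6.018 → 6
= RGB(81, 75, 6)


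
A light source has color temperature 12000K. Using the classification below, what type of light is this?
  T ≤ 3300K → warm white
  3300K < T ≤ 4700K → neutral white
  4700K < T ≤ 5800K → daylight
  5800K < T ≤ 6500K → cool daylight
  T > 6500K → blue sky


Temperature: 12000K
12000K > 6500K → blue sky
Classification: blue sky


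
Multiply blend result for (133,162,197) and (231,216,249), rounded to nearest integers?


Multiply: C = A×B/255, rounded to nearest integer
R: 133×231/255 = 30723/255 ≈ 120.482 → 120
G: 162×216/255 = 34992/255 ≈ 137.224 → 137
B: 197×249/255 = 49053/255 ≈ 192.365 → 192
= RGB(120, 137, 192)


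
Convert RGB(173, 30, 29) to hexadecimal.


R = 173 → AD (hex)
G = 30 → 1E (hex)
B = 29 → 1D (hex)
Hex = #AD1E1D


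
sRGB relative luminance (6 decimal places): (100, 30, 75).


Linearize each channel (sRGB transfer function): c = v/255; c_lin = c/12.92 if c ≤ 0.04045, else ((c+0.055)/1.055)^2.4
  R: 100/255 ≈ 0.392157 > 0.04045 → ((0.392157+0.055)/1.055)^2.4 ≈ 0.127438
  G: 30/255 ≈ 0.117647 > 0.04045 → ((0.117647+0.055)/1.055)^2.4 ≈ 0.012983
  B: 75/255 ≈ 0.294118 > 0.04045 → ((0.294118+0.055)/1.055)^2.4 ≈ 0.070360
R_lin = 0.127438, G_lin = 0.012983, B_lin = 0.070360
L = 0.2126×R + 0.7152×G + 0.0722×B
L = 0.2126×0.127438 + 0.7152×0.012983 + 0.0722×0.070360
L ≈ 0.041459


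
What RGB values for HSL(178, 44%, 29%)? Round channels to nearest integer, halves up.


H=178°, S=0.44, L=0.29
C = (1-|2L-1|)×S = (1-|-0.42|)×0.44 = 0.2552
H' = H/60 = 178/60 ≈ 2.9667; X = C×(1-|H' mod 2 - 1|) ≈ 0.2467
m = L - C/2 = 0.29 - 0.1276 = 0.1624
Sector ⌊H'⌋ = 2 → (R',G',B') = (0.0, 0.2552, ≈0.2467)
RGB = ((R'+m)×255, (G'+m)×255, (B'+m)×255) = (41.412, 106.488, 104.3188)
Round half up → RGB(41, 106, 104)


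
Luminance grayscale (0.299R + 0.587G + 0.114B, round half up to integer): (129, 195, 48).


Gray = 0.299×R + 0.587×G + 0.114×B
Gray = 0.299×129 + 0.587×195 + 0.114×48
Gray = 38.571 + 114.465 + 5.472
Gray = 158.508 → round half up → 159
Gray = 159


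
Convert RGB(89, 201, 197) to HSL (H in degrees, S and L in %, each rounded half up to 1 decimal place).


Normalize: R'=89/255≈0.3490, G'=201/255≈0.7882, B'=197/255≈0.7725
Max=201/255, Min=89/255, Δ=Max-Min=112/255
L = (Max+Min)/2 = (201+89)/510 = 290/510 = 0.56862… → L = 56.9%
L > 0.5 → S = Δ/(2-Max-Min) = 112/(510-201-89) = 112/220 = 0.50909… → S = 50.9%
(the 1/255 factors cancel in S and H, so raw channel differences can be used)
Max is G' → H = 60 × ((B-R)/Δ + 2) = 60 × ((197-89)/112 + 2)
  108/112 + 2 = 0.9642… + 2 = 2.9642…
  H = 60 × 2.9642… = 177.857…° → H = 177.9°
= HSL(177.9°, 50.9%, 56.9%)


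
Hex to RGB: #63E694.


63 → 99 (R)
E6 → 230 (G)
94 → 148 (B)
= RGB(99, 230, 148)


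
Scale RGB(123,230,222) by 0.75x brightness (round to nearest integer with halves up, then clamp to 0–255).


Multiply each channel by 0.75, round half up, clamp to [0, 255]
R: 123×0.75 = 92.25 → round → 92
G: 230×0.75 = 172.5 → round → 173
B: 222×0.75 = 166.5 → round → 167
= RGB(92, 173, 167)


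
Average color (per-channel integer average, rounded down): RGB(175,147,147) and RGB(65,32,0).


Midpoint: each channel = ⌊(C₁+C₂)/2⌋
R: ⌊(175+65)/2⌋ = 120
G: ⌊(147+32)/2⌋ = 89
B: ⌊(147+0)/2⌋ = 73
= RGB(120, 89, 73)


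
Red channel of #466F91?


Color: #466F91
R = 46 = 70
G = 6F = 111
B = 91 = 145
Red = 70


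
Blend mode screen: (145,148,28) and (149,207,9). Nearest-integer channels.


Screen: C = 255 - (255-A)×(255-B)/255, rounded to nearest integer
R: 255 - (255-145)×(255-149)/255 = 255 - 11660/255 ≈ 255 - 45.725 = 209.275 → 209
G: 255 - (255-148)×(255-207)/255 = 255 - 5136/255 ≈ 255 - 20.141 = 234.859 → 235
B: 255 - (255-28)×(255-9)/255 = 255 - 55842/255 ≈ 255 - 218.988 = 36.012 → 36
= RGB(209, 235, 36)


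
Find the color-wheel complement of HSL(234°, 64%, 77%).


Complement = opposite side of color wheel = hue + 180°
H' = (234 + 180) mod 360 = 54°
S and L unchanged.
= HSL(54°, 64%, 77%)


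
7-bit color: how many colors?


Colors = 2^bits = 2^7
= 128 colors


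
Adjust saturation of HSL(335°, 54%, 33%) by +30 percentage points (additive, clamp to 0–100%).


Original S = 54%
Adjustment = +30 percentage points
New S = 54 + (30) = 84
Clamp to [0, 100] → 84
= HSL(335°, 84%, 33%)


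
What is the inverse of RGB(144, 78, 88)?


Invert: (255-R, 255-G, 255-B)
R: 255-144 = 111
G: 255-78 = 177
B: 255-88 = 167
= RGB(111, 177, 167)


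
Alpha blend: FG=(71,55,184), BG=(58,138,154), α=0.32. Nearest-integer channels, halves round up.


C = α×F + (1-α)×B, with 1-α = 0.68
R: 0.32×71 + 0.68×58 = 22.72 + 39.44 = 62.16 → 62
G: 0.32×55 + 0.68×138 = 17.60 + 93.84 = 111.44 → 111
B: 0.32×184 + 0.68×154 = 58.88 + 104.72 = 163.60 → 164
= RGB(62, 111, 164)


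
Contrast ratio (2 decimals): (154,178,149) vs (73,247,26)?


Linearize each sRGB channel c=v/255: c/12.92 if c ≤ 0.04045 else ((c+0.055)/1.055)^2.4
L = 0.2126×R_lin + 0.7152×G_lin + 0.0722×B_lin
Color 1 (154,178,149):
  R=154: 154/255≈0.6039 > 0.04045 → ((0.6039+0.055)/1.055)^2.4 ≈ 0.32314
  G=178: 178/255≈0.6980 > 0.04045 → ((0.6980+0.055)/1.055)^2.4 ≈ 0.44520
  B=149: 149/255≈0.5843 > 0.04045 → ((0.5843+0.055)/1.055)^2.4 ≈ 0.30054
  L1 = 0.2126×0.32314 + 0.7152×0.44520 + 0.0722×0.30054 ≈ 0.40881
Color 2 (73,247,26):
  R=73: 73/255≈0.2863 > 0.04045 → ((0.2863+0.055)/1.055)^2.4 ≈ 0.06663
  G=247: 247/255≈0.9686 > 0.04045 → ((0.9686+0.055)/1.055)^2.4 ≈ 0.93011
  B=26: 26/255≈0.1020 > 0.04045 → ((0.1020+0.055)/1.055)^2.4 ≈ 0.01033
  L2 = 0.2126×0.06663 + 0.7152×0.93011 + 0.0722×0.01033 ≈ 0.68013
Lighter = 0.68013, Darker = 0.40881
Ratio = (L_lighter + 0.05) / (L_darker + 0.05)
Ratio = (0.68013 + 0.05) / (0.40881 + 0.05) = 0.73013 / 0.45881 ≈ 1.5914
Ratio ≈ 1.59:1


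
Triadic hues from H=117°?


Triadic: equally spaced at 120° intervals
H1 = 117°
H2 = (117 + 120) mod 360 = 237°
H3 = (117 + 240) mod 360 = 357°
Triadic = 117°, 237°, 357°


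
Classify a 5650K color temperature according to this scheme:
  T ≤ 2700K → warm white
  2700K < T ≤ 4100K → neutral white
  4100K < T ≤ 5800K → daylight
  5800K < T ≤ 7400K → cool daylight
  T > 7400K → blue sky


Temperature: 5650K
4100K < 5650K ≤ 5800K → daylight
Classification: daylight


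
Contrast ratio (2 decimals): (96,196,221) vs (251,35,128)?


Linearize each sRGB channel c=v/255: c/12.92 if c ≤ 0.04045 else ((c+0.055)/1.055)^2.4
L = 0.2126×R_lin + 0.7152×G_lin + 0.0722×B_lin
Color 1 (96,196,221):
  R=96: 96/255≈0.3765 > 0.04045 → ((0.3765+0.055)/1.055)^2.4 ≈ 0.11697
  G=196: 196/255≈0.7686 > 0.04045 → ((0.7686+0.055)/1.055)^2.4 ≈ 0.55201
  B=221: 221/255≈0.8667 > 0.04045 → ((0.8667+0.055)/1.055)^2.4 ≈ 0.72306
  L1 = 0.2126×0.11697 + 0.7152×0.55201 + 0.0722×0.72306 ≈ 0.47187
Color 2 (251,35,128):
  R=251: 251/255≈0.9843 > 0.04045 → ((0.9843+0.055)/1.055)^2.4 ≈ 0.96469
  G=35: 35/255≈0.1373 > 0.04045 → ((0.1373+0.055)/1.055)^2.4 ≈ 0.01681
  B=128: 128/255≈0.5020 > 0.04045 → ((0.5020+0.055)/1.055)^2.4 ≈ 0.21586
  L2 = 0.2126×0.96469 + 0.7152×0.01681 + 0.0722×0.21586 ≈ 0.23270
Lighter = 0.47187, Darker = 0.23270
Ratio = (L_lighter + 0.05) / (L_darker + 0.05)
Ratio = (0.47187 + 0.05) / (0.23270 + 0.05) = 0.52187 / 0.28270 ≈ 1.8460
Ratio ≈ 1.85:1


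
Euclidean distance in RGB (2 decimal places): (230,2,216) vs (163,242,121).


d = √[(R₁-R₂)² + (G₁-G₂)² + (B₁-B₂)²]
d = √[(230-163)² + (2-242)² + (216-121)²]
d = √[4489 + 57600 + 9025]
d = √71114
d ≈ 266.67


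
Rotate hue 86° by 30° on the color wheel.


New hue = (H + rotation) mod 360
New hue = (86 + 30) mod 360
= 116 mod 360
= 116°


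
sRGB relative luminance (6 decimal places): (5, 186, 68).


Linearize each channel (sRGB transfer function): c = v/255; c_lin = c/12.92 if c ≤ 0.04045, else ((c+0.055)/1.055)^2.4
  R: 5/255 ≈ 0.019608 ≤ 0.04045 → 0.019608/12.92 ≈ 0.001518
  G: 186/255 ≈ 0.729412 > 0.04045 → ((0.729412+0.055)/1.055)^2.4 ≈ 0.491021
  B: 68/255 ≈ 0.266667 > 0.04045 → ((0.266667+0.055)/1.055)^2.4 ≈ 0.057805
R_lin = 0.001518, G_lin = 0.491021, B_lin = 0.057805
L = 0.2126×R + 0.7152×G + 0.0722×B
L = 0.2126×0.001518 + 0.7152×0.491021 + 0.0722×0.057805
L ≈ 0.355674


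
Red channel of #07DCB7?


Color: #07DCB7
R = 07 = 7
G = DC = 220
B = B7 = 183
Red = 7


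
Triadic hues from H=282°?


Triadic: equally spaced at 120° intervals
H1 = 282°
H2 = (282 + 120) mod 360 = 42°
H3 = (282 + 240) mod 360 = 162°
Triadic = 282°, 42°, 162°


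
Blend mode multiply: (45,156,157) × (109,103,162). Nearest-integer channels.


Multiply: C = A×B/255, rounded to nearest integer
R: 45×109/255 = 4905/255 ≈ 19.235 → 19
G: 156×103/255 = 16068/255 ≈ 63.012 → 63
B: 157×162/255 = 25434/255 ≈ 99.741 → 100
= RGB(19, 63, 100)


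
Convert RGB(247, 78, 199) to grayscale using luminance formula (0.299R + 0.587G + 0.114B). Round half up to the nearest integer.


Gray = 0.299×R + 0.587×G + 0.114×B
Gray = 0.299×247 + 0.587×78 + 0.114×199
Gray = 73.853 + 45.786 + 22.686
Gray = 142.325 → round half up → 142
Gray = 142


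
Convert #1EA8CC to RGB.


1E → 30 (R)
A8 → 168 (G)
CC → 204 (B)
= RGB(30, 168, 204)


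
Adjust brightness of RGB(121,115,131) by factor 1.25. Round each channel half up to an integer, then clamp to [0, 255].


Multiply each channel by 1.25, round half up, clamp to [0, 255]
R: 121×1.25 = 151.25 → round → 151
G: 115×1.25 = 143.75 → round → 144
B: 131×1.25 = 163.75 → round → 164
= RGB(151, 144, 164)


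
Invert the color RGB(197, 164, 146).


Invert: (255-R, 255-G, 255-B)
R: 255-197 = 58
G: 255-164 = 91
B: 255-146 = 109
= RGB(58, 91, 109)


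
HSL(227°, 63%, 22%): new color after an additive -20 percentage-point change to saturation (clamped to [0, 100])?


Original S = 63%
Adjustment = -20 percentage points
New S = 63 + (-20) = 43
Clamp to [0, 100] → 43
= HSL(227°, 43%, 22%)


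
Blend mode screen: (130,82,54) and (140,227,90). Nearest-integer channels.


Screen: C = 255 - (255-A)×(255-B)/255, rounded to nearest integer
R: 255 - (255-130)×(255-140)/255 = 255 - 14375/255 ≈ 255 - 56.373 = 198.627 → 199
G: 255 - (255-82)×(255-227)/255 = 255 - 4844/255 ≈ 255 - 18.996 = 236.004 → 236
B: 255 - (255-54)×(255-90)/255 = 255 - 33165/255 ≈ 255 - 130.059 = 124.941 → 125
= RGB(199, 236, 125)


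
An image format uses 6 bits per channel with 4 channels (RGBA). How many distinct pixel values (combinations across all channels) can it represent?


Total bits = 6 bits/channel × 4 channels = 24 bits
Distinct pixel values = 2^24
= 16,777,216 pixel values


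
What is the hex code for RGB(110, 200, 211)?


R = 110 → 6E (hex)
G = 200 → C8 (hex)
B = 211 → D3 (hex)
Hex = #6EC8D3


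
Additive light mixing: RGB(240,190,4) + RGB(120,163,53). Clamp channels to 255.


Additive: each channel = min(255, C₁+C₂)
R: 240+120 = 360 → 255
G: 190+163 = 353 → 255
B: 4+53 = 57 → 57
= RGB(255, 255, 57)


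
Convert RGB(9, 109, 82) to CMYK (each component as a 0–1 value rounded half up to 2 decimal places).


R'=9/255≈0.0353, G'=109/255≈0.4275, B'=82/255≈0.3216
K = 1 - max(R',G',B') = 1 - 109/255 = 146/255 = 0.57254… → 0.57
(1-R'-K)/(1-K) simplifies to (max-R)/max with max = 109:
C = (109-9)/109 = 100/109 = 0.91743… → 0.92
M = (109-109)/109 = 0/109 = 0 → 0.00
Y = (109-82)/109 = 27/109 = 0.24770… → 0.25
= CMYK(0.92, 0.00, 0.25, 0.57)


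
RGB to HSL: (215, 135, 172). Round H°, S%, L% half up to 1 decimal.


Normalize: R'=215/255≈0.8431, G'=135/255≈0.5294, B'=172/255≈0.6745
Max=215/255, Min=135/255, Δ=Max-Min=80/255
L = (Max+Min)/2 = (215+135)/510 = 350/510 = 0.68627… → L = 68.6%
L > 0.5 → S = Δ/(2-Max-Min) = 80/(510-215-135) = 80/160 = 0.5 → S = 50.0%
(the 1/255 factors cancel in S and H, so raw channel differences can be used)
Max is R' → H = 60 × (((G-B)/Δ) mod 6) = 60 × (((135-172)/80) mod 6)
  (-37)/80 = -0.4625; negative, so add 6 → 5.5375
  H = 60 × 5.5375 = 332.25° → H = 332.3°
= HSL(332.3°, 50.0%, 68.6%)


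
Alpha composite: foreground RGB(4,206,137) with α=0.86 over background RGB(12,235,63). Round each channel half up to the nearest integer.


C = α×F + (1-α)×B, with 1-α = 0.14
R: 0.86×4 + 0.14×12 = 3.44 + 1.68 = 5.12 → 5
G: 0.86×206 + 0.14×235 = 177.16 + 32.90 = 210.06 → 210
B: 0.86×137 + 0.14×63 = 117.82 + 8.82 = 126.64 → 127
= RGB(5, 210, 127)


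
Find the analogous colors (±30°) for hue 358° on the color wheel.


Base hue: 358°
Left analog: (358 - 30) mod 360 = 328°
Right analog: (358 + 30) mod 360 = 28°
Analogous hues = 328° and 28°


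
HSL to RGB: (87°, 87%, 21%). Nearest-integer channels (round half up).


H=87°, S=0.87, L=0.21
C = (1-|2L-1|)×S = (1-|-0.58|)×0.87 = 0.3654
H' = H/60 = 87/60 ≈ 1.4500; X = C×(1-|H' mod 2 - 1|) = 0.20097
m = L - C/2 = 0.21 - 0.1827 = 0.0273
Sector ⌊H'⌋ = 1 → (R',G',B') = (0.20097, 0.3654, 0.0)
RGB = ((R'+m)×255, (G'+m)×255, (B'+m)×255) = (58.20885, 100.1385, 6.9615)
Round half up → RGB(58, 100, 7)


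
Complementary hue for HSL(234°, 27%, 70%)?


Complement = opposite side of color wheel = hue + 180°
H' = (234 + 180) mod 360 = 54°
S and L unchanged.
= HSL(54°, 27%, 70%)


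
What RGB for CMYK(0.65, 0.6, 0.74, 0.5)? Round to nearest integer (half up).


R = 255 × (1-C) × (1-K) = 255 × 0.35 × 0.50 = 44.625 → 45
G = 255 × (1-M) × (1-K) = 255 × 0.40 × 0.50 = 51
B = 255 × (1-Y) × (1-K) = 255 × 0.26 × 0.50 = 33.15 → 33
= RGB(45, 51, 33)


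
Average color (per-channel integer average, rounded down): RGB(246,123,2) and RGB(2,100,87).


Midpoint: each channel = ⌊(C₁+C₂)/2⌋
R: ⌊(246+2)/2⌋ = 124
G: ⌊(123+100)/2⌋ = 111
B: ⌊(2+87)/2⌋ = 44
= RGB(124, 111, 44)


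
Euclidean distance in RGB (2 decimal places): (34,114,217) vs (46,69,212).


d = √[(R₁-R₂)² + (G₁-G₂)² + (B₁-B₂)²]
d = √[(34-46)² + (114-69)² + (217-212)²]
d = √[144 + 2025 + 25]
d = √2194
d ≈ 46.84


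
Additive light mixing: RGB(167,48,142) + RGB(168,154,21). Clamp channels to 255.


Additive: each channel = min(255, C₁+C₂)
R: 167+168 = 335 → 255
G: 48+154 = 202 → 202
B: 142+21 = 163 → 163
= RGB(255, 202, 163)


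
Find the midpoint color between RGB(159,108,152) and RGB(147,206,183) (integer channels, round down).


Midpoint: each channel = ⌊(C₁+C₂)/2⌋
R: ⌊(159+147)/2⌋ = 153
G: ⌊(108+206)/2⌋ = 157
B: ⌊(152+183)/2⌋ = 167
= RGB(153, 157, 167)


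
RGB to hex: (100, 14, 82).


R = 100 → 64 (hex)
G = 14 → 0E (hex)
B = 82 → 52 (hex)
Hex = #640E52


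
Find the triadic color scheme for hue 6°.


Triadic: equally spaced at 120° intervals
H1 = 6°
H2 = (6 + 120) mod 360 = 126°
H3 = (6 + 240) mod 360 = 246°
Triadic = 6°, 126°, 246°


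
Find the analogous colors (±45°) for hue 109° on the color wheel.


Base hue: 109°
Left analog: (109 - 45) mod 360 = 64°
Right analog: (109 + 45) mod 360 = 154°
Analogous hues = 64° and 154°


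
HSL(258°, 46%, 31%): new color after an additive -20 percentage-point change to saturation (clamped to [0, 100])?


Original S = 46%
Adjustment = -20 percentage points
New S = 46 + (-20) = 26
Clamp to [0, 100] → 26
= HSL(258°, 26%, 31%)


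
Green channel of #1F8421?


Color: #1F8421
R = 1F = 31
G = 84 = 132
B = 21 = 33
Green = 132


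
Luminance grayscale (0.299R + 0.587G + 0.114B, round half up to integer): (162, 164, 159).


Gray = 0.299×R + 0.587×G + 0.114×B
Gray = 0.299×162 + 0.587×164 + 0.114×159
Gray = 48.438 + 96.268 + 18.126
Gray = 162.832 → round half up → 163
Gray = 163


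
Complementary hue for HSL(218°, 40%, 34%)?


Complement = opposite side of color wheel = hue + 180°
H' = (218 + 180) mod 360 = 38°
S and L unchanged.
= HSL(38°, 40%, 34%)


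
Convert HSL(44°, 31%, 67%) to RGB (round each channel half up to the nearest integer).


H=44°, S=0.31, L=0.67
C = (1-|2L-1|)×S = (1-|0.34|)×0.31 = 0.2046
H' = H/60 = 44/60 ≈ 0.7333; X = C×(1-|H' mod 2 - 1|) = 0.15004
m = L - C/2 = 0.67 - 0.1023 = 0.5677
Sector ⌊H'⌋ = 0 → (R',G',B') = (0.2046, 0.15004, 0.0)
RGB = ((R'+m)×255, (G'+m)×255, (B'+m)×255) = (196.9365, 183.0237, 144.7635)
Round half up → RGB(197, 183, 145)


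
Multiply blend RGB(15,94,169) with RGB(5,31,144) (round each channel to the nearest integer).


Multiply: C = A×B/255, rounded to nearest integer
R: 15×5/255 = 75/255 ≈ 0.294 → 0
G: 94×31/255 = 2914/255 ≈ 11.427 → 11
B: 169×144/255 = 24336/255 ≈ 95.435 → 95
= RGB(0, 11, 95)


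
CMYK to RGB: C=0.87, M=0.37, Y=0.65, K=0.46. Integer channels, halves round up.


R = 255 × (1-C) × (1-K) = 255 × 0.13 × 0.54 = 17.901 → 18
G = 255 × (1-M) × (1-K) = 255 × 0.63 × 0.54 = 86.751 → 87
B = 255 × (1-Y) × (1-K) = 255 × 0.35 × 0.54 = 48.195 → 48
= RGB(18, 87, 48)


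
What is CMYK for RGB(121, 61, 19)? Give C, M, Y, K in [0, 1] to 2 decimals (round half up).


R'=121/255≈0.4745, G'=61/255≈0.2392, B'=19/255≈0.0745
K = 1 - max(R',G',B') = 1 - 121/255 = 134/255 = 0.52549… → 0.53
(1-R'-K)/(1-K) simplifies to (max-R)/max with max = 121:
C = (121-121)/121 = 0/121 = 0 → 0.00
M = (121-61)/121 = 60/121 = 0.49586… → 0.50
Y = (121-19)/121 = 102/121 = 0.84297… → 0.84
= CMYK(0.00, 0.50, 0.84, 0.53)


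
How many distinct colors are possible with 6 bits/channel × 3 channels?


Total bits = 6 bits/channel × 3 channels = 18 bits
Distinct colors = 2^18
= 262,144 colors


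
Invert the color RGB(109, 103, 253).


Invert: (255-R, 255-G, 255-B)
R: 255-109 = 146
G: 255-103 = 152
B: 255-253 = 2
= RGB(146, 152, 2)


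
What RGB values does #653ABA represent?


65 → 101 (R)
3A → 58 (G)
BA → 186 (B)
= RGB(101, 58, 186)


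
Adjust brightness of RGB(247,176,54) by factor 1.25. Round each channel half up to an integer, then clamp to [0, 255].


Multiply each channel by 1.25, round half up, clamp to [0, 255]
R: 247×1.25 = 308.75 → round → 309 → clamp → 255
G: 176×1.25 = 220
B: 54×1.25 = 67.5 → round → 68
= RGB(255, 220, 68)


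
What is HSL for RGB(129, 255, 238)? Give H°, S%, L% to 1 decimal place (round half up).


Normalize: R'=129/255≈0.5059, G'=255/255≈1.0000, B'=238/255≈0.9333
Max=255/255, Min=129/255, Δ=Max-Min=126/255
L = (Max+Min)/2 = (255+129)/510 = 384/510 = 0.75294… → L = 75.3%
L > 0.5 → S = Δ/(2-Max-Min) = 126/(510-255-129) = 126/126 = 1 → S = 100.0%
(the 1/255 factors cancel in S and H, so raw channel differences can be used)
Max is G' → H = 60 × ((B-R)/Δ + 2) = 60 × ((238-129)/126 + 2)
  109/126 + 2 = 0.8650… + 2 = 2.8650…
  H = 60 × 2.8650… = 171.904…° → H = 171.9°
= HSL(171.9°, 100.0%, 75.3%)


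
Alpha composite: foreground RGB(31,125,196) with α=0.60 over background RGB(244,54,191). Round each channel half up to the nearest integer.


C = α×F + (1-α)×B, with 1-α = 0.40
R: 0.60×31 + 0.40×244 = 18.60 + 97.60 = 116.20 → 116
G: 0.60×125 + 0.40×54 = 75.00 + 21.60 = 96.60 → 97
B: 0.60×196 + 0.40×191 = 117.60 + 76.40 = 194.00 → 194
= RGB(116, 97, 194)


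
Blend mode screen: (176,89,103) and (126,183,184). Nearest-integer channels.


Screen: C = 255 - (255-A)×(255-B)/255, rounded to nearest integer
R: 255 - (255-176)×(255-126)/255 = 255 - 10191/255 ≈ 255 - 39.965 = 215.035 → 215
G: 255 - (255-89)×(255-183)/255 = 255 - 11952/255 ≈ 255 - 46.871 = 208.129 → 208
B: 255 - (255-103)×(255-184)/255 = 255 - 10792/255 ≈ 255 - 42.322 = 212.678 → 213
= RGB(215, 208, 213)


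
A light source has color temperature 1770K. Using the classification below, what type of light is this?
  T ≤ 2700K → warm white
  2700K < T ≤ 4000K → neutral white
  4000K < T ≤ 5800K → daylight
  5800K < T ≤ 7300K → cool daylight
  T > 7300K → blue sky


Temperature: 1770K
1770K ≤ 2700K → warm white
Classification: warm white


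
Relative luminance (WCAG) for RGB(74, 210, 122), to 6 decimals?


Linearize each channel (sRGB transfer function): c = v/255; c_lin = c/12.92 if c ≤ 0.04045, else ((c+0.055)/1.055)^2.4
  R: 74/255 ≈ 0.290196 > 0.04045 → ((0.290196+0.055)/1.055)^2.4 ≈ 0.068478
  G: 210/255 ≈ 0.823529 > 0.04045 → ((0.823529+0.055)/1.055)^2.4 ≈ 0.644480
  B: 122/255 ≈ 0.478431 > 0.04045 → ((0.478431+0.055)/1.055)^2.4 ≈ 0.194618
R_lin = 0.068478, G_lin = 0.644480, B_lin = 0.194618
L = 0.2126×R + 0.7152×G + 0.0722×B
L = 0.2126×0.068478 + 0.7152×0.644480 + 0.0722×0.194618
L ≈ 0.489542


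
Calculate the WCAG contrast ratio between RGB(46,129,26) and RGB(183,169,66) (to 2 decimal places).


Linearize each sRGB channel c=v/255: c/12.92 if c ≤ 0.04045 else ((c+0.055)/1.055)^2.4
L = 0.2126×R_lin + 0.7152×G_lin + 0.0722×B_lin
Color 1 (46,129,26):
  R=46: 46/255≈0.1804 > 0.04045 → ((0.1804+0.055)/1.055)^2.4 ≈ 0.02732
  G=129: 129/255≈0.5059 > 0.04045 → ((0.5059+0.055)/1.055)^2.4 ≈ 0.21953
  B=26: 26/255≈0.1020 > 0.04045 → ((0.1020+0.055)/1.055)^2.4 ≈ 0.01033
  L1 = 0.2126×0.02732 + 0.7152×0.21953 + 0.0722×0.01033 ≈ 0.16356
Color 2 (183,169,66):
  R=183: 183/255≈0.7176 > 0.04045 → ((0.7176+0.055)/1.055)^2.4 ≈ 0.47353
  G=169: 169/255≈0.6627 > 0.04045 → ((0.6627+0.055)/1.055)^2.4 ≈ 0.39676
  B=66: 66/255≈0.2588 > 0.04045 → ((0.2588+0.055)/1.055)^2.4 ≈ 0.05448
  L2 = 0.2126×0.47353 + 0.7152×0.39676 + 0.0722×0.05448 ≈ 0.38837
Lighter = 0.38837, Darker = 0.16356
Ratio = (L_lighter + 0.05) / (L_darker + 0.05)
Ratio = (0.38837 + 0.05) / (0.16356 + 0.05) = 0.43837 / 0.21356 ≈ 2.0527
Ratio ≈ 2.05:1


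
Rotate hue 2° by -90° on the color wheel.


New hue = (H + rotation) mod 360
New hue = (2 -90) mod 360
= -88 mod 360
= 272°


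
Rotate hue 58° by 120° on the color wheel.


New hue = (H + rotation) mod 360
New hue = (58 + 120) mod 360
= 178 mod 360
= 178°


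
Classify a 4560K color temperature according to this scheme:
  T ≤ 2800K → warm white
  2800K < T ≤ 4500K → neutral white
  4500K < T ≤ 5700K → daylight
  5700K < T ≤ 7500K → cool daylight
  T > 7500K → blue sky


Temperature: 4560K
4500K < 4560K ≤ 5700K → daylight
Classification: daylight
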